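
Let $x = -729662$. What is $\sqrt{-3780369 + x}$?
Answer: $i \sqrt{4510031} \approx 2123.7 i$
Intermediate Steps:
$\sqrt{-3780369 + x} = \sqrt{-3780369 - 729662} = \sqrt{-4510031} = i \sqrt{4510031}$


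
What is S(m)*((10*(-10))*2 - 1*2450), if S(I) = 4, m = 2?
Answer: -10600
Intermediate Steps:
S(m)*((10*(-10))*2 - 1*2450) = 4*((10*(-10))*2 - 1*2450) = 4*(-100*2 - 2450) = 4*(-200 - 2450) = 4*(-2650) = -10600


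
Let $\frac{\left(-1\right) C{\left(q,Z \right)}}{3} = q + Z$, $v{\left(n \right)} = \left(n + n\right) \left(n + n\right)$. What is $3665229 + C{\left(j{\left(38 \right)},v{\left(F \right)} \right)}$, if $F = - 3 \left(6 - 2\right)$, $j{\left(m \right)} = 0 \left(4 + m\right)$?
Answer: $3663501$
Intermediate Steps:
$j{\left(m \right)} = 0$
$F = -12$ ($F = \left(-3\right) 4 = -12$)
$v{\left(n \right)} = 4 n^{2}$ ($v{\left(n \right)} = 2 n 2 n = 4 n^{2}$)
$C{\left(q,Z \right)} = - 3 Z - 3 q$ ($C{\left(q,Z \right)} = - 3 \left(q + Z\right) = - 3 \left(Z + q\right) = - 3 Z - 3 q$)
$3665229 + C{\left(j{\left(38 \right)},v{\left(F \right)} \right)} = 3665229 - 3 \cdot 4 \left(-12\right)^{2} = 3665229 + \left(- 3 \cdot 4 \cdot 144 + 0\right) = 3665229 + \left(\left(-3\right) 576 + 0\right) = 3665229 + \left(-1728 + 0\right) = 3665229 - 1728 = 3663501$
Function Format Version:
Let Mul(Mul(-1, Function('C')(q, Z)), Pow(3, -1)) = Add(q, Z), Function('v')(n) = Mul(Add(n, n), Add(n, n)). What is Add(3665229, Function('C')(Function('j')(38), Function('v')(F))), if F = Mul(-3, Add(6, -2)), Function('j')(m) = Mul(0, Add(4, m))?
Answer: 3663501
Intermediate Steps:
Function('j')(m) = 0
F = -12 (F = Mul(-3, 4) = -12)
Function('v')(n) = Mul(4, Pow(n, 2)) (Function('v')(n) = Mul(Mul(2, n), Mul(2, n)) = Mul(4, Pow(n, 2)))
Function('C')(q, Z) = Add(Mul(-3, Z), Mul(-3, q)) (Function('C')(q, Z) = Mul(-3, Add(q, Z)) = Mul(-3, Add(Z, q)) = Add(Mul(-3, Z), Mul(-3, q)))
Add(3665229, Function('C')(Function('j')(38), Function('v')(F))) = Add(3665229, Add(Mul(-3, Mul(4, Pow(-12, 2))), Mul(-3, 0))) = Add(3665229, Add(Mul(-3, Mul(4, 144)), 0)) = Add(3665229, Add(Mul(-3, 576), 0)) = Add(3665229, Add(-1728, 0)) = Add(3665229, -1728) = 3663501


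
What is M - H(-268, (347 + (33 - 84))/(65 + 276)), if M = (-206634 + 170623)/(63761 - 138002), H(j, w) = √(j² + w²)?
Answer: 36011/74241 - 4*√521990885/341 ≈ -267.52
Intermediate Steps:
M = 36011/74241 (M = -36011/(-74241) = -36011*(-1/74241) = 36011/74241 ≈ 0.48506)
M - H(-268, (347 + (33 - 84))/(65 + 276)) = 36011/74241 - √((-268)² + ((347 + (33 - 84))/(65 + 276))²) = 36011/74241 - √(71824 + ((347 - 51)/341)²) = 36011/74241 - √(71824 + (296*(1/341))²) = 36011/74241 - √(71824 + (296/341)²) = 36011/74241 - √(71824 + 87616/116281) = 36011/74241 - √(8351854160/116281) = 36011/74241 - 4*√521990885/341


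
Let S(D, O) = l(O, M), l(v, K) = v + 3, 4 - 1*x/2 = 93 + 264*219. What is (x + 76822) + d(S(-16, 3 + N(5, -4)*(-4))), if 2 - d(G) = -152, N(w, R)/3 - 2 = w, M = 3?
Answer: -38834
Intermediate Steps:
N(w, R) = 6 + 3*w
x = -115810 (x = 8 - 2*(93 + 264*219) = 8 - 2*(93 + 57816) = 8 - 2*57909 = 8 - 115818 = -115810)
l(v, K) = 3 + v
S(D, O) = 3 + O
d(G) = 154 (d(G) = 2 - 1*(-152) = 2 + 152 = 154)
(x + 76822) + d(S(-16, 3 + N(5, -4)*(-4))) = (-115810 + 76822) + 154 = -38988 + 154 = -38834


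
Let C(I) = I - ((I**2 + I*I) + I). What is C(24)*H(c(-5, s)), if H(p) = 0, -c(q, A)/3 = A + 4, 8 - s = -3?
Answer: 0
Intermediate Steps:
s = 11 (s = 8 - 1*(-3) = 8 + 3 = 11)
c(q, A) = -12 - 3*A (c(q, A) = -3*(A + 4) = -3*(4 + A) = -12 - 3*A)
C(I) = -2*I**2 (C(I) = I - ((I**2 + I**2) + I) = I - (2*I**2 + I) = I - (I + 2*I**2) = I + (-I - 2*I**2) = -2*I**2)
C(24)*H(c(-5, s)) = -2*24**2*0 = -2*576*0 = -1152*0 = 0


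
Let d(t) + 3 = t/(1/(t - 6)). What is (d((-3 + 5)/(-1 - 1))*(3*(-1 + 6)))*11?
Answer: 660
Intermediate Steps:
d(t) = -3 + t*(-6 + t) (d(t) = -3 + t/(1/(t - 6)) = -3 + t/(1/(-6 + t)) = -3 + t*(-6 + t))
(d((-3 + 5)/(-1 - 1))*(3*(-1 + 6)))*11 = ((-3 + ((-3 + 5)/(-1 - 1))² - 6*(-3 + 5)/(-1 - 1))*(3*(-1 + 6)))*11 = ((-3 + (2/(-2))² - 12/(-2))*(3*5))*11 = ((-3 + (2*(-½))² - 12*(-1)/2)*15)*11 = ((-3 + (-1)² - 6*(-1))*15)*11 = ((-3 + 1 + 6)*15)*11 = (4*15)*11 = 60*11 = 660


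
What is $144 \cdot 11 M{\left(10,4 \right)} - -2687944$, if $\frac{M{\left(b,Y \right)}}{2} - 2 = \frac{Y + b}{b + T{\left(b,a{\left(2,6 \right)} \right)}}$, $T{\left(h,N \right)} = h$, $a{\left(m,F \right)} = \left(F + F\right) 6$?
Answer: $\frac{13482488}{5} \approx 2.6965 \cdot 10^{6}$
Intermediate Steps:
$a{\left(m,F \right)} = 12 F$ ($a{\left(m,F \right)} = 2 F 6 = 12 F$)
$M{\left(b,Y \right)} = 4 + \frac{Y + b}{b}$ ($M{\left(b,Y \right)} = 4 + 2 \frac{Y + b}{b + b} = 4 + 2 \frac{Y + b}{2 b} = 4 + \frac{Y + b}{b}$)
$144 \cdot 11 M{\left(10,4 \right)} - -2687944 = 144 \cdot 11 \left(5 + \frac{4}{10}\right) - -2687944 = 1584 \left(5 + 4 \cdot \frac{1}{10}\right) + 2687944 = 1584 \left(5 + \frac{2}{5}\right) + 2687944 = 1584 \cdot \frac{27}{5} + 2687944 = \frac{42768}{5} + 2687944 = \frac{13482488}{5}$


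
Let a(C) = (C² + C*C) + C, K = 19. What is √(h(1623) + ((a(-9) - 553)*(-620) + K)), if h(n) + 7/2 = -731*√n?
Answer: √(992062 - 2924*√1623)/2 ≈ 467.51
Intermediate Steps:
a(C) = C + 2*C² (a(C) = (C² + C²) + C = 2*C² + C = C + 2*C²)
h(n) = -7/2 - 731*√n
√(h(1623) + ((a(-9) - 553)*(-620) + K)) = √((-7/2 - 731*√1623) + ((-9*(1 + 2*(-9)) - 553)*(-620) + 19)) = √((-7/2 - 731*√1623) + ((-9*(1 - 18) - 553)*(-620) + 19)) = √((-7/2 - 731*√1623) + ((-9*(-17) - 553)*(-620) + 19)) = √((-7/2 - 731*√1623) + ((153 - 553)*(-620) + 19)) = √((-7/2 - 731*√1623) + (-400*(-620) + 19)) = √((-7/2 - 731*√1623) + (248000 + 19)) = √((-7/2 - 731*√1623) + 248019) = √(496031/2 - 731*√1623)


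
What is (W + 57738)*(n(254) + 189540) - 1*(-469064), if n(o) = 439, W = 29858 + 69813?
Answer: 29904873475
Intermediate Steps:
W = 99671
(W + 57738)*(n(254) + 189540) - 1*(-469064) = (99671 + 57738)*(439 + 189540) - 1*(-469064) = 157409*189979 + 469064 = 29904404411 + 469064 = 29904873475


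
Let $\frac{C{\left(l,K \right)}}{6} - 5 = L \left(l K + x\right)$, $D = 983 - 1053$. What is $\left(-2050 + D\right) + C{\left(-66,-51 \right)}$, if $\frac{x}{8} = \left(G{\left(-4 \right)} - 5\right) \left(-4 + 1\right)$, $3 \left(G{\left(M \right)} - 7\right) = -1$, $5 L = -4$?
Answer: $- \frac{90274}{5} \approx -18055.0$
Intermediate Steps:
$L = - \frac{4}{5}$ ($L = \frac{1}{5} \left(-4\right) = - \frac{4}{5} \approx -0.8$)
$G{\left(M \right)} = \frac{20}{3}$ ($G{\left(M \right)} = 7 + \frac{1}{3} \left(-1\right) = 7 - \frac{1}{3} = \frac{20}{3}$)
$D = -70$
$x = -40$ ($x = 8 \left(\frac{20}{3} - 5\right) \left(-4 + 1\right) = 8 \cdot \frac{5}{3} \left(-3\right) = 8 \left(-5\right) = -40$)
$C{\left(l,K \right)} = 222 - \frac{24 K l}{5}$ ($C{\left(l,K \right)} = 30 + 6 \left(- \frac{4 \left(l K - 40\right)}{5}\right) = 30 + 6 \left(- \frac{4 \left(K l - 40\right)}{5}\right) = 30 + 6 \left(- \frac{4 \left(-40 + K l\right)}{5}\right) = 30 + 6 \left(32 - \frac{4 K l}{5}\right) = 30 - \left(-192 + \frac{24 K l}{5}\right) = 222 - \frac{24 K l}{5}$)
$\left(-2050 + D\right) + C{\left(-66,-51 \right)} = \left(-2050 - 70\right) + \left(222 - \left(- \frac{1224}{5}\right) \left(-66\right)\right) = -2120 + \left(222 - \frac{80784}{5}\right) = -2120 - \frac{79674}{5} = - \frac{90274}{5}$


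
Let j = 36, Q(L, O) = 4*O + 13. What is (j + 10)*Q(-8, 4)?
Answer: 1334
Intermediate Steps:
Q(L, O) = 13 + 4*O
(j + 10)*Q(-8, 4) = (36 + 10)*(13 + 4*4) = 46*(13 + 16) = 46*29 = 1334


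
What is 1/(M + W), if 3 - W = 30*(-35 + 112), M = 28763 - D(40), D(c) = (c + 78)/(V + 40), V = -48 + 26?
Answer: 9/238045 ≈ 3.7808e-5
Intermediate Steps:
V = -22
D(c) = 13/3 + c/18 (D(c) = (c + 78)/(-22 + 40) = (78 + c)/18 = (78 + c)*(1/18) = 13/3 + c/18)
M = 258808/9 (M = 28763 - (13/3 + (1/18)*40) = 28763 - (13/3 + 20/9) = 28763 - 1*59/9 = 28763 - 59/9 = 258808/9 ≈ 28756.)
W = -2307 (W = 3 - 30*(-35 + 112) = 3 - 30*77 = 3 - 1*2310 = 3 - 2310 = -2307)
1/(M + W) = 1/(258808/9 - 2307) = 1/(238045/9) = 9/238045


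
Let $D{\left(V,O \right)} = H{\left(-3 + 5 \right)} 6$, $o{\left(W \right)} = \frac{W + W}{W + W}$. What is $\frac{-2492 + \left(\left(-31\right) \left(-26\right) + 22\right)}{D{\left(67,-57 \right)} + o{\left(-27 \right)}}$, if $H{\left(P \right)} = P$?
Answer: $-128$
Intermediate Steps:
$o{\left(W \right)} = 1$ ($o{\left(W \right)} = \frac{2 W}{2 W} = 2 W \frac{1}{2 W} = 1$)
$D{\left(V,O \right)} = 12$ ($D{\left(V,O \right)} = \left(-3 + 5\right) 6 = 2 \cdot 6 = 12$)
$\frac{-2492 + \left(\left(-31\right) \left(-26\right) + 22\right)}{D{\left(67,-57 \right)} + o{\left(-27 \right)}} = \frac{-2492 + \left(\left(-31\right) \left(-26\right) + 22\right)}{12 + 1} = \frac{-2492 + \left(806 + 22\right)}{13} = \left(-2492 + 828\right) \frac{1}{13} = \left(-1664\right) \frac{1}{13} = -128$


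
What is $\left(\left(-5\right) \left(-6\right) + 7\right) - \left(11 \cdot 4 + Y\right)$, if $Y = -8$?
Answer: $1$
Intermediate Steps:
$\left(\left(-5\right) \left(-6\right) + 7\right) - \left(11 \cdot 4 + Y\right) = \left(\left(-5\right) \left(-6\right) + 7\right) - \left(11 \cdot 4 - 8\right) = \left(30 + 7\right) - \left(44 - 8\right) = 37 - 36 = 1$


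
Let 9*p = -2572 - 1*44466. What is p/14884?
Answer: -23519/66978 ≈ -0.35115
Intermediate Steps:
p = -47038/9 (p = (-2572 - 1*44466)/9 = (-2572 - 44466)/9 = (1/9)*(-47038) = -47038/9 ≈ -5226.4)
p/14884 = -47038/9/14884 = -47038/9*1/14884 = -23519/66978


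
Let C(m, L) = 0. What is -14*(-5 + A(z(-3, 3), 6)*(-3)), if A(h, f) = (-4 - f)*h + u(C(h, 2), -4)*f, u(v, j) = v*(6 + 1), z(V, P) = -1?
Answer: 490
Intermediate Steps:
u(v, j) = 7*v (u(v, j) = v*7 = 7*v)
A(h, f) = h*(-4 - f) (A(h, f) = (-4 - f)*h + (7*0)*f = h*(-4 - f) + 0*f = h*(-4 - f) + 0 = h*(-4 - f))
-14*(-5 + A(z(-3, 3), 6)*(-3)) = -14*(-5 - (-4 - 1*6)*(-3)) = -14*(-5 - (-4 - 6)*(-3)) = -14*(-5 - 1*(-10)*(-3)) = -14*(-5 + 10*(-3)) = -14*(-5 - 30) = -14*(-35) = 490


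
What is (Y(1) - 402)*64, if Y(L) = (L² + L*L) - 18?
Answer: -26752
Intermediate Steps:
Y(L) = -18 + 2*L² (Y(L) = (L² + L²) - 18 = 2*L² - 18 = -18 + 2*L²)
(Y(1) - 402)*64 = ((-18 + 2*1²) - 402)*64 = ((-18 + 2*1) - 402)*64 = ((-18 + 2) - 402)*64 = (-16 - 402)*64 = -418*64 = -26752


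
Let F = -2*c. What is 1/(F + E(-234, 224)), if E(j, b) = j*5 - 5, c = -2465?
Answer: 1/3755 ≈ 0.00026631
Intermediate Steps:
F = 4930 (F = -2*(-2465) = 4930)
E(j, b) = -5 + 5*j (E(j, b) = 5*j - 5 = -5 + 5*j)
1/(F + E(-234, 224)) = 1/(4930 + (-5 + 5*(-234))) = 1/(4930 + (-5 - 1170)) = 1/(4930 - 1175) = 1/3755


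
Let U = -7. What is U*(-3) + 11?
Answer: 32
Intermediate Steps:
U*(-3) + 11 = -7*(-3) + 11 = 21 + 11 = 32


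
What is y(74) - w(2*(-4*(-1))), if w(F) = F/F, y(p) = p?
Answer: 73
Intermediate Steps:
w(F) = 1
y(74) - w(2*(-4*(-1))) = 74 - 1*1 = 74 - 1 = 73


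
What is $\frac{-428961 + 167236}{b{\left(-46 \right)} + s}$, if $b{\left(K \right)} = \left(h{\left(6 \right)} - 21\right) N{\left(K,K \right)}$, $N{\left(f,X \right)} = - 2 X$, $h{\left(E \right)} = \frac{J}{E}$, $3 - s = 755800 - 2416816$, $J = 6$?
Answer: $- \frac{261725}{1659179} \approx -0.15774$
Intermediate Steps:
$s = 1661019$ ($s = 3 - \left(755800 - 2416816\right) = 3 - -1661016 = 3 + 1661016 = 1661019$)
$h{\left(E \right)} = \frac{6}{E}$
$b{\left(K \right)} = 40 K$ ($b{\left(K \right)} = \left(\frac{6}{6} - 21\right) \left(- 2 K\right) = \left(6 \cdot \frac{1}{6} - 21\right) \left(- 2 K\right) = \left(1 - 21\right) \left(- 2 K\right) = - 20 \left(- 2 K\right) = 40 K$)
$\frac{-428961 + 167236}{b{\left(-46 \right)} + s} = \frac{-428961 + 167236}{40 \left(-46\right) + 1661019} = - \frac{261725}{-1840 + 1661019} = - \frac{261725}{1659179}$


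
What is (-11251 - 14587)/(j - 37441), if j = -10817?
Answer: 12919/24129 ≈ 0.53541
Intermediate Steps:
(-11251 - 14587)/(j - 37441) = (-11251 - 14587)/(-10817 - 37441) = -25838/(-48258) = -25838*(-1/48258) = 12919/24129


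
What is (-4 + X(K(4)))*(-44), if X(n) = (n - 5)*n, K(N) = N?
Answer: 352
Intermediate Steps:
X(n) = n*(-5 + n) (X(n) = (-5 + n)*n = n*(-5 + n))
(-4 + X(K(4)))*(-44) = (-4 + 4*(-5 + 4))*(-44) = (-4 + 4*(-1))*(-44) = (-4 - 4)*(-44) = -8*(-44) = 352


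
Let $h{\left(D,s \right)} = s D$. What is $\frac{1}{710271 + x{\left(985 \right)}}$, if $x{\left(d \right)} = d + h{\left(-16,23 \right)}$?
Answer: $\frac{1}{710888} \approx 1.4067 \cdot 10^{-6}$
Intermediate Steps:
$h{\left(D,s \right)} = D s$
$x{\left(d \right)} = -368 + d$ ($x{\left(d \right)} = d - 368 = -368 + d$)
$\frac{1}{710271 + x{\left(985 \right)}} = \frac{1}{710271 + \left(-368 + 985\right)} = \frac{1}{710271 + 617} = \frac{1}{710888}$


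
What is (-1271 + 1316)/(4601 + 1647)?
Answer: 45/6248 ≈ 0.0072023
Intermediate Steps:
(-1271 + 1316)/(4601 + 1647) = 45/6248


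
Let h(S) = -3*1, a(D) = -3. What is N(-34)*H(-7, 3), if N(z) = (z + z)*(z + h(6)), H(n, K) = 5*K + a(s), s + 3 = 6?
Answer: 30192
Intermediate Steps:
s = 3 (s = -3 + 6 = 3)
H(n, K) = -3 + 5*K (H(n, K) = 5*K - 3 = -3 + 5*K)
h(S) = -3
N(z) = 2*z*(-3 + z) (N(z) = (z + z)*(z - 3) = (2*z)*(-3 + z) = 2*z*(-3 + z))
N(-34)*H(-7, 3) = (2*(-34)*(-3 - 34))*(-3 + 5*3) = (2*(-34)*(-37))*(-3 + 15) = 2516*12 = 30192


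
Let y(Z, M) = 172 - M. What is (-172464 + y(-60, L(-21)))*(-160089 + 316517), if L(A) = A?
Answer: -26948007988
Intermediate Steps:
(-172464 + y(-60, L(-21)))*(-160089 + 316517) = (-172464 + (172 - 1*(-21)))*(-160089 + 316517) = (-172464 + (172 + 21))*156428 = (-172464 + 193)*156428 = -172271*156428 = -26948007988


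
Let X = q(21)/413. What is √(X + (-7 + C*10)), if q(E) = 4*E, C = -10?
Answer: I*√371759/59 ≈ 10.334*I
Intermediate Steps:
X = 12/59 (X = (4*21)/413 = 84*(1/413) = 12/59 ≈ 0.20339)
√(X + (-7 + C*10)) = √(12/59 + (-7 - 10*10)) = √(12/59 + (-7 - 100)) = √(12/59 - 107) = √(-6301/59) = I*√371759/59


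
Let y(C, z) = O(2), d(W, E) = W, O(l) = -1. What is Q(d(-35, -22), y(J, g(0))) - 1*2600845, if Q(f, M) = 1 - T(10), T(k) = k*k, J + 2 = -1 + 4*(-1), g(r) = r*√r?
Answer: -2600944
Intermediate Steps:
g(r) = r^(3/2)
J = -7 (J = -2 + (-1 + 4*(-1)) = -2 + (-1 - 4) = -2 - 5 = -7)
T(k) = k²
y(C, z) = -1
Q(f, M) = -99 (Q(f, M) = 1 - 1*10² = 1 - 1*100 = 1 - 100 = -99)
Q(d(-35, -22), y(J, g(0))) - 1*2600845 = -99 - 1*2600845 = -99 - 2600845 = -2600944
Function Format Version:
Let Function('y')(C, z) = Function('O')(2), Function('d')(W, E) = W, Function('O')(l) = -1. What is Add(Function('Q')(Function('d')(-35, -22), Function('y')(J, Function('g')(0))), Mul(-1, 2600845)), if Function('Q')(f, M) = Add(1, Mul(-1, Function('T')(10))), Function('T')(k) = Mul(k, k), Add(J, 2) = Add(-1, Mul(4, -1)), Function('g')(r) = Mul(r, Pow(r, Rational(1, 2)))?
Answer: -2600944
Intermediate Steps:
Function('g')(r) = Pow(r, Rational(3, 2))
J = -7 (J = Add(-2, Add(-1, Mul(4, -1))) = Add(-2, Add(-1, -4)) = Add(-2, -5) = -7)
Function('T')(k) = Pow(k, 2)
Function('y')(C, z) = -1
Function('Q')(f, M) = -99 (Function('Q')(f, M) = Add(1, Mul(-1, Pow(10, 2))) = Add(1, Mul(-1, 100)) = Add(1, -100) = -99)
Add(Function('Q')(Function('d')(-35, -22), Function('y')(J, Function('g')(0))), Mul(-1, 2600845)) = Add(-99, Mul(-1, 2600845)) = Add(-99, -2600845) = -2600944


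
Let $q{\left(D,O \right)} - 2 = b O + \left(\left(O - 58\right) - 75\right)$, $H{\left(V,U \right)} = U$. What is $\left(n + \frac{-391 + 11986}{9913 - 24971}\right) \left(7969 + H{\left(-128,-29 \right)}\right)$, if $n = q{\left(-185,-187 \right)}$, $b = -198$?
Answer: $\frac{2194367751930}{7529} \approx 2.9146 \cdot 10^{8}$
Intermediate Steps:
$q{\left(D,O \right)} = -131 - 197 O$ ($q{\left(D,O \right)} = 2 - \left(133 + 197 O\right) = -131 - 197 O$)
$n = 36708$ ($n = -131 - -36839 = -131 + 36839 = 36708$)
$\left(n + \frac{-391 + 11986}{9913 - 24971}\right) \left(7969 + H{\left(-128,-29 \right)}\right) = \left(36708 + \frac{-391 + 11986}{9913 - 24971}\right) \left(7969 - 29\right) = \left(36708 + \frac{11595}{-15058}\right) 7940 = \left(36708 + 11595 \left(- \frac{1}{15058}\right)\right) 7940 = \left(36708 - \frac{11595}{15058}\right) 7940 = \frac{552737469}{15058} \cdot 7940 = \frac{2194367751930}{7529}$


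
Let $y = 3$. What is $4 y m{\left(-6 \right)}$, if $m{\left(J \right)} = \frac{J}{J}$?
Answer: $12$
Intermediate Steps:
$m{\left(J \right)} = 1$
$4 y m{\left(-6 \right)} = 4 \cdot 3 \cdot 1 = 12 \cdot 1 = 12$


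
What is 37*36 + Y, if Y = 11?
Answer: 1343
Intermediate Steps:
37*36 + Y = 37*36 + 11 = 1332 + 11 = 1343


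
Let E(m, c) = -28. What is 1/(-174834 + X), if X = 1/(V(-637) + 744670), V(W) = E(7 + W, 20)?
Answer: -744642/130188739427 ≈ -5.7197e-6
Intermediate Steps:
V(W) = -28
X = 1/744642 (X = 1/(-28 + 744670) = 1/744642 ≈ 1.3429e-6)
1/(-174834 + X) = 1/(-174834 + 1/744642) = 1/(-130188739427/744642) = -744642/130188739427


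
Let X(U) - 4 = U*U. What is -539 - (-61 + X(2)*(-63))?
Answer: 26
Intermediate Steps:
X(U) = 4 + U**2 (X(U) = 4 + U*U = 4 + U**2)
-539 - (-61 + X(2)*(-63)) = -539 - (-61 + (4 + 2**2)*(-63)) = -539 - (-61 + (4 + 4)*(-63)) = -539 - (-61 + 8*(-63)) = -539 - (-61 - 504) = -539 - 1*(-565) = -539 + 565 = 26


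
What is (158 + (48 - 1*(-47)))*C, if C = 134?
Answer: 33902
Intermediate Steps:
(158 + (48 - 1*(-47)))*C = (158 + (48 - 1*(-47)))*134 = (158 + (48 + 47))*134 = (158 + 95)*134 = 253*134 = 33902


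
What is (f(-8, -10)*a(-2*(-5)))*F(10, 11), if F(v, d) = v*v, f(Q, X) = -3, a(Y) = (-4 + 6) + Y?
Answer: -3600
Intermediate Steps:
a(Y) = 2 + Y
F(v, d) = v**2
(f(-8, -10)*a(-2*(-5)))*F(10, 11) = -3*(2 - 2*(-5))*10**2 = -3*(2 + 10)*100 = -3*12*100 = -36*100 = -3600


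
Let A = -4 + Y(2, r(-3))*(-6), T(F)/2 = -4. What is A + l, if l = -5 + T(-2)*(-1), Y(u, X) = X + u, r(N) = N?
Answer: 5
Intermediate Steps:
T(F) = -8 (T(F) = 2*(-4) = -8)
A = 2 (A = -4 + (-3 + 2)*(-6) = -4 - 1*(-6) = -4 + 6 = 2)
l = 3 (l = -5 - 8*(-1) = -5 + 8 = 3)
A + l = 2 + 3 = 5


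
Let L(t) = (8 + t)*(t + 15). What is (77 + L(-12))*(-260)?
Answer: -16900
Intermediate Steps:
L(t) = (8 + t)*(15 + t)
(77 + L(-12))*(-260) = (77 + (120 + (-12)**2 + 23*(-12)))*(-260) = (77 + (120 + 144 - 276))*(-260) = (77 - 12)*(-260) = 65*(-260) = -16900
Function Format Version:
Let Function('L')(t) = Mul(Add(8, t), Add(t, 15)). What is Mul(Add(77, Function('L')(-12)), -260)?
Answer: -16900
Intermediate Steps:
Function('L')(t) = Mul(Add(8, t), Add(15, t))
Mul(Add(77, Function('L')(-12)), -260) = Mul(Add(77, Add(120, Pow(-12, 2), Mul(23, -12))), -260) = Mul(Add(77, Add(120, 144, -276)), -260) = Mul(Add(77, -12), -260) = Mul(65, -260) = -16900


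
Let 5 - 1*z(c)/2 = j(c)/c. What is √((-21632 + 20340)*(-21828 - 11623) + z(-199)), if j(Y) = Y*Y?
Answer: 10*√432191 ≈ 6574.1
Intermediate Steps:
j(Y) = Y²
z(c) = 10 - 2*c (z(c) = 10 - 2*c²/c = 10 - 2*c)
√((-21632 + 20340)*(-21828 - 11623) + z(-199)) = √((-21632 + 20340)*(-21828 - 11623) + (10 - 2*(-199))) = √(-1292*(-33451) + (10 + 398)) = √(43218692 + 408) = √43219100 = 10*√432191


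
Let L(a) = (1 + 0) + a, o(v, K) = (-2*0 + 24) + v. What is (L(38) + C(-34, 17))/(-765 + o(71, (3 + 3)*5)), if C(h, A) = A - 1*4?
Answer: -26/335 ≈ -0.077612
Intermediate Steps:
C(h, A) = -4 + A (C(h, A) = A - 4 = -4 + A)
o(v, K) = 24 + v (o(v, K) = (0 + 24) + v = 24 + v)
L(a) = 1 + a
(L(38) + C(-34, 17))/(-765 + o(71, (3 + 3)*5)) = ((1 + 38) + (-4 + 17))/(-765 + (24 + 71)) = (39 + 13)/(-765 + 95) = 52/(-670) = 52*(-1/670) = -26/335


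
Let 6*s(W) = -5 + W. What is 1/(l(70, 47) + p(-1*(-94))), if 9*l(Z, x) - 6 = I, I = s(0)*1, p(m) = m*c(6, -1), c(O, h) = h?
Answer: -54/5045 ≈ -0.010704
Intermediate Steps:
p(m) = -m (p(m) = m*(-1) = -m)
s(W) = -⅚ + W/6 (s(W) = (-5 + W)/6 = -⅚ + W/6)
I = -⅚ (I = (-⅚ + (⅙)*0)*1 = (-⅚ + 0)*1 = -⅚*1 = -⅚ ≈ -0.83333)
l(Z, x) = 31/54 (l(Z, x) = ⅔ + (⅑)*(-⅚) = ⅔ - 5/54 = 31/54)
1/(l(70, 47) + p(-1*(-94))) = 1/(31/54 - (-1)*(-94)) = 1/(31/54 - 1*94) = 1/(31/54 - 94) = 1/(-5045/54) = -54/5045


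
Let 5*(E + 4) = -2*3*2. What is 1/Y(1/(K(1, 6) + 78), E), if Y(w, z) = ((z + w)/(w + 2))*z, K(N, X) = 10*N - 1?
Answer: 625/12704 ≈ 0.049197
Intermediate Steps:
E = -32/5 (E = -4 + (-2*3*2)/5 = -4 + (-6*2)/5 = -4 + (⅕)*(-12) = -4 - 12/5 = -32/5 ≈ -6.4000)
K(N, X) = -1 + 10*N
Y(w, z) = z*(w + z)/(2 + w) (Y(w, z) = ((w + z)/(2 + w))*z = z*(w + z)/(2 + w))
1/Y(1/(K(1, 6) + 78), E) = 1/(-32*(1/((-1 + 10*1) + 78) - 32/5)/(5*(2 + 1/((-1 + 10*1) + 78)))) = 1/(-32*(1/((-1 + 10) + 78) - 32/5)/(5*(2 + 1/((-1 + 10) + 78)))) = 1/(-32*(1/(9 + 78) - 32/5)/(5*(2 + 1/(9 + 78)))) = 1/(-32*(1/87 - 32/5)/(5*(2 + 1/87))) = 1/(-32/5*(-2779/435)/175/87) = 1/(-32/5*87/175*(-2779/435)) = 1/(12704/625) = 625/12704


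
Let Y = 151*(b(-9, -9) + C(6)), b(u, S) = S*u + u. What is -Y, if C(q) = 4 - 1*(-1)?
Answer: -11627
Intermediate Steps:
b(u, S) = u + S*u
C(q) = 5 (C(q) = 4 + 1 = 5)
Y = 11627 (Y = 151*(-9*(1 - 9) + 5) = 151*(-9*(-8) + 5) = 151*(72 + 5) = 151*77 = 11627)
-Y = -1*11627 = -11627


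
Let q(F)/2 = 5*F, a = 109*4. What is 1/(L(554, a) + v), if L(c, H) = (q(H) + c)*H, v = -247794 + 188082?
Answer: 1/2082792 ≈ 4.8012e-7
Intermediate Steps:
a = 436
q(F) = 10*F (q(F) = 2*(5*F) = 10*F)
v = -59712
L(c, H) = H*(c + 10*H) (L(c, H) = (10*H + c)*H = (c + 10*H)*H = H*(c + 10*H))
1/(L(554, a) + v) = 1/(436*(554 + 10*436) - 59712) = 1/(436*(554 + 4360) - 59712) = 1/(436*4914 - 59712) = 1/(2142504 - 59712) = 1/2082792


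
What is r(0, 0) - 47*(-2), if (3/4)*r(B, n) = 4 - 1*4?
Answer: 94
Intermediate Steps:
r(B, n) = 0 (r(B, n) = 4*(4 - 1*4)/3 = 4*(4 - 4)/3 = (4/3)*0 = 0)
r(0, 0) - 47*(-2) = 0 - 47*(-2) = 0 + 94 = 94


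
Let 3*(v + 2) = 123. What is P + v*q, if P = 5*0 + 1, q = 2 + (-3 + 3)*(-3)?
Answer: 79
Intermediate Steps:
q = 2 (q = 2 + 0*(-3) = 2 + 0 = 2)
v = 39 (v = -2 + (⅓)*123 = -2 + 41 = 39)
P = 1 (P = 0 + 1 = 1)
P + v*q = 1 + 39*2 = 1 + 78 = 79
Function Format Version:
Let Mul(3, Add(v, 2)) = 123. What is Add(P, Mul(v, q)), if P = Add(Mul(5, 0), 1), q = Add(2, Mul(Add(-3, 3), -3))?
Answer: 79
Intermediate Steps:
q = 2 (q = Add(2, Mul(0, -3)) = Add(2, 0) = 2)
v = 39 (v = Add(-2, Mul(Rational(1, 3), 123)) = Add(-2, 41) = 39)
P = 1 (P = Add(0, 1) = 1)
Add(P, Mul(v, q)) = Add(1, Mul(39, 2)) = Add(1, 78) = 79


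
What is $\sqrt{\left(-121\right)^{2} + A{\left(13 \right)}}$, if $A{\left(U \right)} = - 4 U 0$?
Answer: $121$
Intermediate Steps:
$A{\left(U \right)} = 0$
$\sqrt{\left(-121\right)^{2} + A{\left(13 \right)}} = \sqrt{\left(-121\right)^{2} + 0} = \sqrt{14641 + 0} = \sqrt{14641} = 121$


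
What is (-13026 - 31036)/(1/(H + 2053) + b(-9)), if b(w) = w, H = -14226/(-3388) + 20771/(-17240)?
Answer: 1322838258487506/270185214487 ≈ 4896.0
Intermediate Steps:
H = 43721023/14602280 (H = -14226*(-1/3388) + 20771*(-1/17240) = 7113/1694 - 20771/17240 = 43721023/14602280 ≈ 2.9941)
(-13026 - 31036)/(1/(H + 2053) + b(-9)) = (-13026 - 31036)/(1/(43721023/14602280 + 2053) - 9) = -44062/(1/(30022201863/14602280) - 9) = -44062/(14602280/30022201863 - 9) = -44062/(-270185214487/30022201863) = -44062*(-30022201863/270185214487) = 1322838258487506/270185214487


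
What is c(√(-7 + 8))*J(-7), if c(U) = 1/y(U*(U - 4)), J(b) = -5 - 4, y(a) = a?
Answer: 3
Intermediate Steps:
J(b) = -9
c(U) = 1/(U*(-4 + U)) (c(U) = 1/(U*(U - 4)) = 1/(U*(-4 + U)))
c(√(-7 + 8))*J(-7) = (1/((√(-7 + 8))*(-4 + √(-7 + 8))))*(-9) = (1/((√1)*(-4 + √1)))*(-9) = (1/(1*(-4 + 1)))*(-9) = (1/(-3))*(-9) = (1*(-⅓))*(-9) = -⅓*(-9) = 3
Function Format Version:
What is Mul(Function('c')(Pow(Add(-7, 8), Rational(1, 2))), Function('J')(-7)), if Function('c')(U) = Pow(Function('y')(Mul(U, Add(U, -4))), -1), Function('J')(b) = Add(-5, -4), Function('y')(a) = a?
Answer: 3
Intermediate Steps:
Function('J')(b) = -9
Function('c')(U) = Mul(Pow(U, -1), Pow(Add(-4, U), -1)) (Function('c')(U) = Pow(Mul(U, Add(U, -4)), -1) = Pow(Mul(U, Add(-4, U)), -1) = Mul(Pow(U, -1), Pow(Add(-4, U), -1)))
Mul(Function('c')(Pow(Add(-7, 8), Rational(1, 2))), Function('J')(-7)) = Mul(Mul(Pow(Pow(Add(-7, 8), Rational(1, 2)), -1), Pow(Add(-4, Pow(Add(-7, 8), Rational(1, 2))), -1)), -9) = Mul(Mul(Pow(Pow(1, Rational(1, 2)), -1), Pow(Add(-4, Pow(1, Rational(1, 2))), -1)), -9) = Mul(Mul(Pow(1, -1), Pow(Add(-4, 1), -1)), -9) = Mul(Mul(1, Pow(-3, -1)), -9) = Mul(Mul(1, Rational(-1, 3)), -9) = Mul(Rational(-1, 3), -9) = 3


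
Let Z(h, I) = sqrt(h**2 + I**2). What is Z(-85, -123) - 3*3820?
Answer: -11460 + sqrt(22354) ≈ -11310.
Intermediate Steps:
Z(h, I) = sqrt(I**2 + h**2)
Z(-85, -123) - 3*3820 = sqrt((-123)**2 + (-85)**2) - 3*3820 = sqrt(15129 + 7225) - 11460 = sqrt(22354) - 11460 = -11460 + sqrt(22354)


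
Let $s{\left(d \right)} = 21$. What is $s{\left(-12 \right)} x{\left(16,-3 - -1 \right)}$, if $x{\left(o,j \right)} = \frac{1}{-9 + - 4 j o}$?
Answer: $\frac{3}{17} \approx 0.17647$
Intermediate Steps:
$x{\left(o,j \right)} = \frac{1}{-9 - 4 j o}$
$s{\left(-12 \right)} x{\left(16,-3 - -1 \right)} = 21 \left(- \frac{1}{9 + 4 \left(-3 - -1\right) 16}\right) = 21 \left(- \frac{1}{9 + 4 \left(-3 + 1\right) 16}\right) = 21 \left(- \frac{1}{9 + 4 \left(-2\right) 16}\right) = 21 \left(- \frac{1}{9 - 128}\right) = 21 \left(- \frac{1}{-119}\right) = 21 \left(\left(-1\right) \left(- \frac{1}{119}\right)\right) = 21 \cdot \frac{1}{119} = \frac{3}{17}$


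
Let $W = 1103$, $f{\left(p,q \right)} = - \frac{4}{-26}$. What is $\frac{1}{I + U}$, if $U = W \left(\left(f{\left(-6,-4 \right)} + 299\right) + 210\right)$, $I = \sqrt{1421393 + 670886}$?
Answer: $\frac{94909841}{53300699177898} - \frac{169 \sqrt{2092279}}{53300699177898} \approx 1.7761 \cdot 10^{-6}$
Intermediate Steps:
$f{\left(p,q \right)} = \frac{2}{13}$ ($f{\left(p,q \right)} = \left(-4\right) \left(- \frac{1}{26}\right) = \frac{2}{13}$)
$I = \sqrt{2092279} \approx 1446.5$
$U = \frac{7300757}{13}$ ($U = 1103 \left(\left(\frac{2}{13} + 299\right) + 210\right) = 1103 \left(\frac{3889}{13} + 210\right) = 1103 \cdot \frac{6619}{13} = \frac{7300757}{13} \approx 5.616 \cdot 10^{5}$)
$\frac{1}{I + U} = \frac{1}{\sqrt{2092279} + \frac{7300757}{13}} = \frac{1}{\frac{7300757}{13} + \sqrt{2092279}}$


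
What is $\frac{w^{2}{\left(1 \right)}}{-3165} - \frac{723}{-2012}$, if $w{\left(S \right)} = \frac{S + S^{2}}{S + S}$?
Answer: $\frac{2286283}{6367980} \approx 0.35903$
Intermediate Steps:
$w{\left(S \right)} = \frac{S + S^{2}}{2 S}$
$\frac{w^{2}{\left(1 \right)}}{-3165} - \frac{723}{-2012} = \frac{\left(\frac{1}{2} + \frac{1}{2} \cdot 1\right)^{2}}{-3165} - \frac{723}{-2012} = \left(\frac{1}{2} + \frac{1}{2}\right)^{2} \left(- \frac{1}{3165}\right) - - \frac{723}{2012} = 1^{2} \left(- \frac{1}{3165}\right) + \frac{723}{2012} = 1 \left(- \frac{1}{3165}\right) + \frac{723}{2012} = - \frac{1}{3165} + \frac{723}{2012} = \frac{2286283}{6367980}$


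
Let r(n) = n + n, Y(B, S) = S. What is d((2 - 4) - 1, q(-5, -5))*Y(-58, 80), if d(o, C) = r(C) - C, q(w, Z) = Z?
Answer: -400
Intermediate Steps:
r(n) = 2*n
d(o, C) = C (d(o, C) = 2*C - C = C)
d((2 - 4) - 1, q(-5, -5))*Y(-58, 80) = -5*80 = -400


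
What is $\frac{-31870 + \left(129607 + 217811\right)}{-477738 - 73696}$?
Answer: $- \frac{157774}{275717} \approx -0.57223$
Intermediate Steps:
$\frac{-31870 + \left(129607 + 217811\right)}{-477738 - 73696} = \frac{-31870 + 347418}{-551434} = 315548 \left(- \frac{1}{551434}\right) = - \frac{157774}{275717}$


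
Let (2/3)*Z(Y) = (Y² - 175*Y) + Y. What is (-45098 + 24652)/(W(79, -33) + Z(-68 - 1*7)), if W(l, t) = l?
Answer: -40892/56183 ≈ -0.72784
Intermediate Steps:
Z(Y) = -261*Y + 3*Y²/2 (Z(Y) = 3*((Y² - 175*Y) + Y)/2 = 3*(Y² - 174*Y)/2 = -261*Y + 3*Y²/2)
(-45098 + 24652)/(W(79, -33) + Z(-68 - 1*7)) = (-45098 + 24652)/(79 + 3*(-68 - 1*7)*(-174 + (-68 - 1*7))/2) = -20446/(79 + 3*(-68 - 7)*(-174 + (-68 - 7))/2) = -20446/(79 + (3/2)*(-75)*(-174 - 75)) = -20446/(79 + (3/2)*(-75)*(-249)) = -20446/(79 + 56025/2) = -20446/56183/2 = -20446*2/56183 = -40892/56183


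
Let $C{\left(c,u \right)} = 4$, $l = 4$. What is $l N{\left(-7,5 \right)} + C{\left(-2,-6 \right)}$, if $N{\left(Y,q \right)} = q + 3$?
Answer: $36$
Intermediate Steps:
$N{\left(Y,q \right)} = 3 + q$
$l N{\left(-7,5 \right)} + C{\left(-2,-6 \right)} = 4 \left(3 + 5\right) + 4 = 4 \cdot 8 + 4 = 32 + 4 = 36$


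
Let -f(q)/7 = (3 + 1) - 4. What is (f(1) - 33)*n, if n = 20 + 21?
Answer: -1353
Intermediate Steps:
f(q) = 0 (f(q) = -7*((3 + 1) - 4) = -7*(4 - 4) = -7*0 = 0)
n = 41
(f(1) - 33)*n = (0 - 33)*41 = -33*41 = -1353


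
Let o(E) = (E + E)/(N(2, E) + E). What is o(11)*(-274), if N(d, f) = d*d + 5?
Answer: -1507/5 ≈ -301.40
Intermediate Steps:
N(d, f) = 5 + d² (N(d, f) = d² + 5 = 5 + d²)
o(E) = 2*E/(9 + E) (o(E) = (E + E)/((5 + 2²) + E) = (2*E)/((5 + 4) + E) = (2*E)/(9 + E) = 2*E/(9 + E))
o(11)*(-274) = (2*11/(9 + 11))*(-274) = (2*11/20)*(-274) = (2*11*(1/20))*(-274) = (11/10)*(-274) = -1507/5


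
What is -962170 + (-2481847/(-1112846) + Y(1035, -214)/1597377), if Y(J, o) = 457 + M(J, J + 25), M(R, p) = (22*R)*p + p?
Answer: -1710355861829916239/1777634604942 ≈ -9.6215e+5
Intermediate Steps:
M(R, p) = p + 22*R*p (M(R, p) = 22*R*p + p = p + 22*R*p)
Y(J, o) = 457 + (1 + 22*J)*(25 + J) (Y(J, o) = 457 + (J + 25)*(1 + 22*J) = 457 + (25 + J)*(1 + 22*J) = 457 + (1 + 22*J)*(25 + J))
-962170 + (-2481847/(-1112846) + Y(1035, -214)/1597377) = -962170 + (-2481847/(-1112846) + (457 + (1 + 22*1035)*(25 + 1035))/1597377) = -962170 + (-2481847*(-1/1112846) + (457 + (1 + 22770)*1060)*(1/1597377)) = -962170 + (2481847/1112846 + (457 + 22771*1060)*(1/1597377)) = -962170 + (2481847/1112846 + (457 + 24137260)*(1/1597377)) = -962170 + (2481847/1112846 + 24137717*(1/1597377)) = -962170 + (2481847/1112846 + 24137717/1597377) = -962170 + 30826007127901/1777634604942 = -1710355861829916239/1777634604942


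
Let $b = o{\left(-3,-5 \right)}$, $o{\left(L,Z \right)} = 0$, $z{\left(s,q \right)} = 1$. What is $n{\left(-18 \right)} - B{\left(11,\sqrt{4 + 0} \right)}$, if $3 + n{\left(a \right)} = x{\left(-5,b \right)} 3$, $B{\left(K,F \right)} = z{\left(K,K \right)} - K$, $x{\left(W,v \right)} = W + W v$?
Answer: $-8$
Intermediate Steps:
$b = 0$
$B{\left(K,F \right)} = 1 - K$
$n{\left(a \right)} = -18$ ($n{\left(a \right)} = -3 + - 5 \left(1 + 0\right) 3 = -3 + \left(-5\right) 1 \cdot 3 = -3 - 15 = -18$)
$n{\left(-18 \right)} - B{\left(11,\sqrt{4 + 0} \right)} = -18 - \left(1 - 11\right) = -18 - -10 = -18 + 10 = -8$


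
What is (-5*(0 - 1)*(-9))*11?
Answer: -495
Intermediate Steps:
(-5*(0 - 1)*(-9))*11 = (-5*(-1)*(-9))*11 = (5*(-9))*11 = -45*11 = -495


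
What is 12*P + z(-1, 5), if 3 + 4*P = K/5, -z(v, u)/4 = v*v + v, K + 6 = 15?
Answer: -18/5 ≈ -3.6000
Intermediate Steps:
K = 9 (K = -6 + 15 = 9)
z(v, u) = -4*v - 4*v**2 (z(v, u) = -4*(v*v + v) = -4*(v**2 + v) = -4*(v + v**2) = -4*v - 4*v**2)
P = -3/10 (P = -3/4 + (9/5)/4 = -3/4 + (9*(1/5))/4 = -3/4 + (1/4)*(9/5) = -3/4 + 9/20 = -3/10 ≈ -0.30000)
12*P + z(-1, 5) = 12*(-3/10) - 4*(-1)*(1 - 1) = -18/5 - 4*(-1)*0 = -18/5 + 0 = -18/5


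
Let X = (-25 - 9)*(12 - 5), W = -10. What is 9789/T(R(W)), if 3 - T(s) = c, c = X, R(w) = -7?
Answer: 9789/241 ≈ 40.618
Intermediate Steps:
X = -238 (X = -34*7 = -238)
c = -238
T(s) = 241 (T(s) = 3 - 1*(-238) = 3 + 238 = 241)
9789/T(R(W)) = 9789/241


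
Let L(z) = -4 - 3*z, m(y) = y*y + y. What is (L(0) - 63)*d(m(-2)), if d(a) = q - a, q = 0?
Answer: 134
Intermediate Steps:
m(y) = y + y² (m(y) = y² + y = y + y²)
d(a) = -a (d(a) = 0 - a = -a)
(L(0) - 63)*d(m(-2)) = ((-4 - 3*0) - 63)*(-(-2)*(1 - 2)) = ((-4 + 0) - 63)*(-(-2)*(-1)) = (-4 - 63)*(-1*2) = -67*(-2) = 134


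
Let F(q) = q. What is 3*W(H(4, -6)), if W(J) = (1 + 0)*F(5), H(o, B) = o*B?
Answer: 15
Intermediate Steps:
H(o, B) = B*o
W(J) = 5 (W(J) = (1 + 0)*5 = 1*5 = 5)
3*W(H(4, -6)) = 3*5 = 15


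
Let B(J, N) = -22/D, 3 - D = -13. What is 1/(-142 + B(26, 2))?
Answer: -8/1147 ≈ -0.0069747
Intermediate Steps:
D = 16 (D = 3 - 1*(-13) = 3 + 13 = 16)
B(J, N) = -11/8 (B(J, N) = -22/16 = -22*1/16 = -11/8)
1/(-142 + B(26, 2)) = 1/(-142 - 11/8) = 1/(-1147/8) = -8/1147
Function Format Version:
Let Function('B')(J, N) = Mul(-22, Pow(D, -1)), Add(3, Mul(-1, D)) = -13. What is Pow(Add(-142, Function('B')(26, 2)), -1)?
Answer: Rational(-8, 1147) ≈ -0.0069747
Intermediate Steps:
D = 16 (D = Add(3, Mul(-1, -13)) = Add(3, 13) = 16)
Function('B')(J, N) = Rational(-11, 8) (Function('B')(J, N) = Mul(-22, Pow(16, -1)) = Mul(-22, Rational(1, 16)) = Rational(-11, 8))
Pow(Add(-142, Function('B')(26, 2)), -1) = Pow(Add(-142, Rational(-11, 8)), -1) = Pow(Rational(-1147, 8), -1) = Rational(-8, 1147)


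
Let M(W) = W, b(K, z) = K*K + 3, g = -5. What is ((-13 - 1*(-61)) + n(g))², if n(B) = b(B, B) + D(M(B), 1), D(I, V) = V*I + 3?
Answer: 5476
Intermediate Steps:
b(K, z) = 3 + K² (b(K, z) = K² + 3 = 3 + K²)
D(I, V) = 3 + I*V (D(I, V) = I*V + 3 = 3 + I*V)
n(B) = 6 + B + B² (n(B) = (3 + B²) + (3 + B*1) = (3 + B²) + (3 + B) = 6 + B + B²)
((-13 - 1*(-61)) + n(g))² = ((-13 - 1*(-61)) + (6 - 5 + (-5)²))² = ((-13 + 61) + (6 - 5 + 25))² = (48 + 26)² = 74² = 5476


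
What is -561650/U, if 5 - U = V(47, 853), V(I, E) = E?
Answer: 280825/424 ≈ 662.32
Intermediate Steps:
U = -848 (U = 5 - 1*853 = 5 - 853 = -848)
-561650/U = -561650/(-848) = -561650*(-1/848) = 280825/424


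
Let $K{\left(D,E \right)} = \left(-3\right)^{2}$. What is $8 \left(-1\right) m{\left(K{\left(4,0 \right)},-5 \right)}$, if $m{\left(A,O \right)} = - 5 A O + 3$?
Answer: $-1824$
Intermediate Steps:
$K{\left(D,E \right)} = 9$
$m{\left(A,O \right)} = 3 - 5 A O$ ($m{\left(A,O \right)} = - 5 A O + 3 = 3 - 5 A O$)
$8 \left(-1\right) m{\left(K{\left(4,0 \right)},-5 \right)} = 8 \left(-1\right) \left(3 - 45 \left(-5\right)\right) = - 8 \left(3 + 225\right) = \left(-8\right) 228 = -1824$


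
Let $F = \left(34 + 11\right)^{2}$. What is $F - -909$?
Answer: $2934$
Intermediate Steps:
$F = 2025$ ($F = 45^{2} = 2025$)
$F - -909 = 2025 - -909 = 2025 + 909 = 2934$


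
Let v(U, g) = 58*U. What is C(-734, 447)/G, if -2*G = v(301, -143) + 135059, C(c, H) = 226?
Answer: -452/152517 ≈ -0.0029636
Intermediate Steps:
G = -152517/2 (G = -(58*301 + 135059)/2 = -(17458 + 135059)/2 = -½*152517 = -152517/2 ≈ -76259.)
C(-734, 447)/G = 226/(-152517/2) = 226*(-2/152517) = -452/152517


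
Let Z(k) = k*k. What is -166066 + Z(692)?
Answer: 312798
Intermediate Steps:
Z(k) = k²
-166066 + Z(692) = -166066 + 692² = -166066 + 478864 = 312798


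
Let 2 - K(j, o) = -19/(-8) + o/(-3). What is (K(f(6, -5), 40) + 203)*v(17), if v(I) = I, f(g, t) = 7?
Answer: 88111/24 ≈ 3671.3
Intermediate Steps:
K(j, o) = -3/8 + o/3 (K(j, o) = 2 - (-19/(-8) + o/(-3)) = 2 - (-19*(-⅛) + o*(-⅓)) = 2 - (19/8 - o/3) = 2 + (-19/8 + o/3) = -3/8 + o/3)
(K(f(6, -5), 40) + 203)*v(17) = ((-3/8 + (⅓)*40) + 203)*17 = ((-3/8 + 40/3) + 203)*17 = (311/24 + 203)*17 = (5183/24)*17 = 88111/24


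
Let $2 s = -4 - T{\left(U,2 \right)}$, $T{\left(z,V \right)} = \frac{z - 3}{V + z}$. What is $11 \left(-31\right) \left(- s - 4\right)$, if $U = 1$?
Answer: $\frac{2387}{3} \approx 795.67$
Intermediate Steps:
$T{\left(z,V \right)} = \frac{-3 + z}{V + z}$
$s = - \frac{5}{3}$ ($s = \frac{-4 - \frac{-3 + 1}{2 + 1}}{2} = \frac{-4 - \frac{1}{3} \left(-2\right)}{2} = \frac{-4 - - \frac{2}{3}}{2} = \frac{-4 + \frac{2}{3}}{2} = \frac{1}{2} \left(- \frac{10}{3}\right) = - \frac{5}{3} \approx -1.6667$)
$11 \left(-31\right) \left(- s - 4\right) = 11 \left(-31\right) \left(\left(-1\right) \left(- \frac{5}{3}\right) - 4\right) = - 341 \left(\frac{5}{3} - 4\right) = \left(-341\right) \left(- \frac{7}{3}\right) = \frac{2387}{3}$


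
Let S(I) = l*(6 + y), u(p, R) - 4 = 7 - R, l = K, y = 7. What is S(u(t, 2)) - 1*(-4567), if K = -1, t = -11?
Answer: 4554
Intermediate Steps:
l = -1
u(p, R) = 11 - R (u(p, R) = 4 + (7 - R) = 11 - R)
S(I) = -13 (S(I) = -(6 + 7) = -1*13 = -13)
S(u(t, 2)) - 1*(-4567) = -13 - 1*(-4567) = -13 + 4567 = 4554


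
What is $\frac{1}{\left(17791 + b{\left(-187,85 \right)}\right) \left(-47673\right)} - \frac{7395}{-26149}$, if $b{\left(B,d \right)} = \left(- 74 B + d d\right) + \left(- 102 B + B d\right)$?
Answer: $\frac{14818390924406}{52398391476141} \approx 0.2828$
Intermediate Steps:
$b{\left(B,d \right)} = d^{2} - 176 B + B d$ ($b{\left(B,d \right)} = \left(- 74 B + d^{2}\right) + \left(- 102 B + B d\right) = \left(d^{2} - 74 B\right) + \left(- 102 B + B d\right) = d^{2} - 176 B + B d$)
$\frac{1}{\left(17791 + b{\left(-187,85 \right)}\right) \left(-47673\right)} - \frac{7395}{-26149} = \frac{1}{\left(17791 - \left(-17017 - 7225\right)\right) \left(-47673\right)} - \frac{7395}{-26149} = \frac{1}{17791 + \left(7225 + 32912 - 15895\right)} \left(- \frac{1}{47673}\right) - - \frac{7395}{26149} = \frac{1}{17791 + 24242} \left(- \frac{1}{47673}\right) + \frac{7395}{26149} = \frac{1}{42033} \left(- \frac{1}{47673}\right) + \frac{7395}{26149} = - \frac{1}{2003839209} + \frac{7395}{26149} = \frac{14818390924406}{52398391476141}$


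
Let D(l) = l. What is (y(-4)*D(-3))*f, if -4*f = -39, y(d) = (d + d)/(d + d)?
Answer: -117/4 ≈ -29.250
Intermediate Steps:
y(d) = 1 (y(d) = (2*d)/((2*d)) = (2*d)*(1/(2*d)) = 1)
f = 39/4 (f = -¼*(-39) = 39/4 ≈ 9.7500)
(y(-4)*D(-3))*f = (1*(-3))*(39/4) = -3*39/4 = -117/4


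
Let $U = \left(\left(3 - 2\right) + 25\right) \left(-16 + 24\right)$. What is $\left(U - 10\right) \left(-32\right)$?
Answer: $-6336$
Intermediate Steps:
$U = 208$ ($U = \left(\left(3 - 2\right) + 25\right) 8 = \left(1 + 25\right) 8 = 26 \cdot 8 = 208$)
$\left(U - 10\right) \left(-32\right) = \left(208 - 10\right) \left(-32\right) = 198 \left(-32\right) = -6336$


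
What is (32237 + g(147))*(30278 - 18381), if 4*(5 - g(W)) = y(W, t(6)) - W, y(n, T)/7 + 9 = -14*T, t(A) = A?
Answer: 771913051/2 ≈ 3.8596e+8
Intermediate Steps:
y(n, T) = -63 - 98*T (y(n, T) = -63 + 7*(-14*T) = -63 - 98*T)
g(W) = 671/4 + W/4 (g(W) = 5 - ((-63 - 98*6) - W)/4 = 5 - ((-63 - 588) - W)/4 = 5 - (-651 - W)/4 = 5 + (651/4 + W/4) = 671/4 + W/4)
(32237 + g(147))*(30278 - 18381) = (32237 + (671/4 + (¼)*147))*(30278 - 18381) = (32237 + (671/4 + 147/4))*11897 = (32237 + 409/2)*11897 = (64883/2)*11897 = 771913051/2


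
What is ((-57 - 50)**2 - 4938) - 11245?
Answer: -4734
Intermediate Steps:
((-57 - 50)**2 - 4938) - 11245 = ((-107)**2 - 4938) - 11245 = (11449 - 4938) - 11245 = 6511 - 11245 = -4734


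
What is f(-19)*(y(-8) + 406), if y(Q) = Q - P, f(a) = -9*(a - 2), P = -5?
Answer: 76167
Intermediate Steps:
f(a) = 18 - 9*a (f(a) = -9*(-2 + a) = 18 - 9*a)
y(Q) = 5 + Q (y(Q) = Q - 1*(-5) = Q + 5 = 5 + Q)
f(-19)*(y(-8) + 406) = (18 - 9*(-19))*((5 - 8) + 406) = (18 + 171)*(-3 + 406) = 189*403 = 76167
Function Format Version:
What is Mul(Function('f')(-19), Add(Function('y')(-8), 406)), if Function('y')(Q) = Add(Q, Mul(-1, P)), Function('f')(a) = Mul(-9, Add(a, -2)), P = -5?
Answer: 76167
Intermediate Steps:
Function('f')(a) = Add(18, Mul(-9, a)) (Function('f')(a) = Mul(-9, Add(-2, a)) = Add(18, Mul(-9, a)))
Function('y')(Q) = Add(5, Q) (Function('y')(Q) = Add(Q, Mul(-1, -5)) = Add(Q, 5) = Add(5, Q))
Mul(Function('f')(-19), Add(Function('y')(-8), 406)) = Mul(Add(18, Mul(-9, -19)), Add(Add(5, -8), 406)) = Mul(Add(18, 171), Add(-3, 406)) = Mul(189, 403) = 76167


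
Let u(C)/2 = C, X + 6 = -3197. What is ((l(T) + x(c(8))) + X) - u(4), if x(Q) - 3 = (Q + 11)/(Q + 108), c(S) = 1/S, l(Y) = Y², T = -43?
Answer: -1175446/865 ≈ -1358.9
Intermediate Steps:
X = -3203 (X = -6 - 3197 = -3203)
u(C) = 2*C
x(Q) = 3 + (11 + Q)/(108 + Q) (x(Q) = 3 + (Q + 11)/(Q + 108) = 3 + (11 + Q)/(108 + Q))
((l(T) + x(c(8))) + X) - u(4) = (((-43)² + (335 + 4/8)/(108 + 1/8)) - 3203) - 2*4 = ((1849 + (335 + 4*(⅛))/(108 + ⅛)) - 3203) - 1*8 = ((1849 + (335 + ½)/(865/8)) - 3203) - 8 = ((1849 + (8/865)*(671/2)) - 3203) - 8 = ((1849 + 2684/865) - 3203) - 8 = (1602069/865 - 3203) - 8 = -1168526/865 - 8 = -1175446/865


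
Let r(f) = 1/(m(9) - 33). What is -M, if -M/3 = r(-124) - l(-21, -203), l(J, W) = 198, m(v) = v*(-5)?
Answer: -15445/26 ≈ -594.04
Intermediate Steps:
m(v) = -5*v
r(f) = -1/78 (r(f) = 1/(-5*9 - 33) = 1/(-45 - 33) = 1/(-78) = -1/78)
M = 15445/26 (M = -3*(-1/78 - 1*198) = -3*(-1/78 - 198) = -3*(-15445/78) = 15445/26 ≈ 594.04)
-M = -1*15445/26 = -15445/26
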